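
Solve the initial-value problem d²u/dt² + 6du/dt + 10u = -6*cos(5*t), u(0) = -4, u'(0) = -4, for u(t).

Characteristic equation r² + 6r + 10 = 0 has discriminant (6)² - 4·(10) = -4 < 0, so r = -3 ± i.
Hence u_h = C1*cos(t)*exp(-3*t) + C2*exp(-3*t)*sin(t).
Try u_p = A*cos(5*t) + B*sin(5*t). Substituting and equating the coefficients of cos(5t) and sin(5t) gives A = 2/25, B = -4/25, so u_p = -4*sin(5*t)/25 + 2*cos(5*t)/25.
General solution: u = -4*sin(5*t)/25 + 2*cos(5*t)/25 + C1*cos(t)*exp(-3*t) + C2*exp(-3*t)*sin(t).
Apply the initial conditions: u(0) = 2/25 + C1 = -4 and u'(0) = -4/5 + C2 - 3*C1 = -4. Solving gives C1 = -102/25, C2 = -386/25.

u = -4*sin(5*t)/25 + 2*cos(5*t)/25 - 386*exp(-3*t)*sin(t)/25 - 102*cos(t)*exp(-3*t)/25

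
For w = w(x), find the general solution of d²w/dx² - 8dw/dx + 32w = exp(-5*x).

Characteristic equation r² - 8r + 32 = 0 has discriminant (-8)² - 4·(32) = -64 < 0, so r = 4 ± 4i.
Hence w_h = C1*cos(4*x)*exp(4*x) + C2*exp(4*x)*sin(4*x).
Try w_p = A*exp(-5*x). Substituting into the equation and dividing by exp(-5*x) gives A = 1/97, so w_p = exp(-5*x)/97.

w = exp(-5*x)/97 + C1*cos(4*x)*exp(4*x) + C2*exp(4*x)*sin(4*x)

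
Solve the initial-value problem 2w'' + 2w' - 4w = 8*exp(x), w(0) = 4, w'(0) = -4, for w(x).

Divide through by 2: w'' + w' - 2w = 4*exp(x).
Characteristic equation r² + r - 2 = 0 factors as (r + 2)(r - 1) = 0, so r = -2, 1.
Hence w_h = C1*exp(-2*x) + C2*exp(x).
Since exp(x) solves the homogeneous equation (r = 1 is a root of multiplicity 1), multiply the trial by x. Try w_p = A*x*exp(x). Substituting into the equation and dividing by exp(x) gives A = 4/3, so w_p = 4*x*exp(x)/3.
General solution: w = C1*exp(-2*x) + C2*exp(x) + 4*x*exp(x)/3.
Apply the initial conditions: w(0) = C1 + C2 = 4 and w'(0) = 4/3 + C2 - 2*C1 = -4. Solving gives C1 = 28/9, C2 = 8/9.

w = 8*exp(x)/9 + 28*exp(-2*x)/9 + 4*x*exp(x)/3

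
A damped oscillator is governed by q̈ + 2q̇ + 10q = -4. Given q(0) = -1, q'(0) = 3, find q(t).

q = -2/5 - 3*cos(3*t)*exp(-t)/5 + 4*exp(-t)*sin(3*t)/5

Characteristic equation r² + 2r + 10 = 0 has discriminant (2)² - 4·(10) = -36 < 0, so r = -1 ± 3i.
Hence q_h = C1*cos(3*t)*exp(-t) + C2*exp(-t)*sin(3*t).
For the particular solution try q_p = A0. Substituting and matching coefficients of each power of t gives A0 = -2/5, so q_p = -2/5.
General solution: q = -2/5 + C1*cos(3*t)*exp(-t) + C2*exp(-t)*sin(3*t).
Apply the initial conditions: q(0) = -2/5 + C1 = -1 and q'(0) = -C1 + 3*C2 = 3. Solving gives C1 = -3/5, C2 = 4/5.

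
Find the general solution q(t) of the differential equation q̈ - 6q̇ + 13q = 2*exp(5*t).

Characteristic equation r² - 6r + 13 = 0 has discriminant (-6)² - 4·(13) = -16 < 0, so r = 3 ± 2i.
Hence q_h = C1*cos(2*t)*exp(3*t) + C2*exp(3*t)*sin(2*t).
Try q_p = A*exp(5*t). Substituting into the equation and dividing by exp(5*t) gives A = 1/4, so q_p = exp(5*t)/4.

q = exp(5*t)/4 + C1*cos(2*t)*exp(3*t) + C2*exp(3*t)*sin(2*t)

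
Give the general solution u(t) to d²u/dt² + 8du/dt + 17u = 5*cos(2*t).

u = 13*cos(2*t)/85 + 16*sin(2*t)/85 + C1*cos(t)*exp(-4*t) + C2*exp(-4*t)*sin(t)

Characteristic equation r² + 8r + 17 = 0 has discriminant (8)² - 4·(17) = -4 < 0, so r = -4 ± i.
Hence u_h = C1*cos(t)*exp(-4*t) + C2*exp(-4*t)*sin(t).
Try u_p = A*cos(2*t) + B*sin(2*t). Substituting and equating the coefficients of cos(2t) and sin(2t) gives A = 13/85, B = 16/85, so u_p = 13*cos(2*t)/85 + 16*sin(2*t)/85.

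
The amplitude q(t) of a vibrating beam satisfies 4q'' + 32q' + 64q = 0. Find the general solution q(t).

Divide through by 4: q'' + 8q' + 16q = 0.
Characteristic equation r² + 8r + 16 = 0 has discriminant (8)² - 4·(16) = 0, so r = -4 is a repeated root.
Hence q_h = (C1 + C2*t)*exp(-4*t).

q = C1*exp(-4*t) + C2*t*exp(-4*t)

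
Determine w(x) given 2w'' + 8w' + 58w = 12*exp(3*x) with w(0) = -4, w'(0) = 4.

Divide through by 2: w'' + 4w' + 29w = 6*exp(3*x).
Characteristic equation r² + 4r + 29 = 0 has discriminant (4)² - 4·(29) = -100 < 0, so r = -2 ± 5i.
Hence w_h = C1*cos(5*x)*exp(-2*x) + C2*exp(-2*x)*sin(5*x).
Try w_p = A*exp(3*x). Substituting into the equation and dividing by exp(3*x) gives A = 3/25, so w_p = 3*exp(3*x)/25.
General solution: w = 3*exp(3*x)/25 + C1*cos(5*x)*exp(-2*x) + C2*exp(-2*x)*sin(5*x).
Apply the initial conditions: w(0) = 3/25 + C1 = -4 and w'(0) = 9/25 - 2*C1 + 5*C2 = 4. Solving gives C1 = -103/25, C2 = -23/25.

w = 3*exp(3*x)/25 - 103*cos(5*x)*exp(-2*x)/25 - 23*exp(-2*x)*sin(5*x)/25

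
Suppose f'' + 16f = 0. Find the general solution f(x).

Characteristic equation r² + 16 = 0 has discriminant (0)² - 4·(16) = -64 < 0, so r = ± 4i.
Hence f_h = C1*cos(4*x) + C2*sin(4*x).

f = C1*cos(4*x) + C2*sin(4*x)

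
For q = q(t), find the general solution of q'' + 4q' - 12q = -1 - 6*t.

Characteristic equation r² + 4r - 12 = 0 factors as (r - 2)(r + 6) = 0, so r = 2, -6.
Hence q_h = C1*exp(2*t) + C2*exp(-6*t).
For the particular solution try q_p = A0 + A1*t. Substituting and matching coefficients of each power of t gives A0 = 1/4, A1 = 1/2, so q_p = 1/4 + t/2.

q = 1/4 + t/2 + C1*exp(2*t) + C2*exp(-6*t)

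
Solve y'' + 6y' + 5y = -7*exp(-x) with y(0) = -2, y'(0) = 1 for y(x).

y = -29*exp(-x)/16 - 3*exp(-5*x)/16 - 7*x*exp(-x)/4

Characteristic equation r² + 6r + 5 = 0 factors as (r + 1)(r + 5) = 0, so r = -1, -5.
Hence y_h = C1*exp(-x) + C2*exp(-5*x).
Since exp(-x) solves the homogeneous equation (r = -1 is a root of multiplicity 1), multiply the trial by x. Try y_p = A*x*exp(-x). Substituting into the equation and dividing by exp(-x) gives A = -7/4, so y_p = -7*x*exp(-x)/4.
General solution: y = C1*exp(-x) + C2*exp(-5*x) - 7*x*exp(-x)/4.
Apply the initial conditions: y(0) = C1 + C2 = -2 and y'(0) = -7/4 - C1 - 5*C2 = 1. Solving gives C1 = -29/16, C2 = -3/16.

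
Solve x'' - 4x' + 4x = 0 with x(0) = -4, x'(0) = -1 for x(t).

Characteristic equation r² - 4r + 4 = 0 has discriminant (-4)² - 4·(4) = 0, so r = 2 is a repeated root.
Hence x_h = (C1 + C2*t)*exp(2*t).
Apply the initial conditions: x(0) = C1 = -4 and x'(0) = C2 + 2*C1 = -1. Solving gives C1 = -4, C2 = 7.

x = -4*exp(2*t) + 7*t*exp(2*t)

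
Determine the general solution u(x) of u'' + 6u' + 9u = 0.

u = C1*exp(-3*x) + C2*x*exp(-3*x)

Characteristic equation r² + 6r + 9 = 0 has discriminant (6)² - 4·(9) = 0, so r = -3 is a repeated root.
Hence u_h = (C1 + C2*x)*exp(-3*x).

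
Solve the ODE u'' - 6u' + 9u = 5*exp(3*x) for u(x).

u = C1*exp(3*x) + 5*x**2*exp(3*x)/2 + C2*x*exp(3*x)

Characteristic equation r² - 6r + 9 = 0 has discriminant (-6)² - 4·(9) = 0, so r = 3 is a repeated root.
Hence u_h = (C1 + C2*x)*exp(3*x).
Since exp(3*x) solves the homogeneous equation (r = 3 is a root of multiplicity 2), multiply the trial by x^2. Try u_p = A*x^2*exp(3*x). Substituting into the equation and dividing by exp(3*x) gives A = 5/2, so u_p = 5*x^2*exp(3*x)/2.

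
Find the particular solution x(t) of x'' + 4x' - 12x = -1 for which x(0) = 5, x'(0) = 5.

x = 1/12 + 29*exp(-6*t)/48 + 69*exp(2*t)/16

Characteristic equation r² + 4r - 12 = 0 factors as (r + 6)(r - 2) = 0, so r = -6, 2.
Hence x_h = C1*exp(-6*t) + C2*exp(2*t).
For the particular solution try x_p = A0. Substituting and matching coefficients of each power of t gives A0 = 1/12, so x_p = 1/12.
General solution: x = 1/12 + C1*exp(-6*t) + C2*exp(2*t).
Apply the initial conditions: x(0) = 1/12 + C1 + C2 = 5 and x'(0) = -6*C1 + 2*C2 = 5. Solving gives C1 = 29/48, C2 = 69/16.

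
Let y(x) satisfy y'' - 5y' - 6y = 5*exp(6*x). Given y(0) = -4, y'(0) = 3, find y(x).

Characteristic equation r² - 5r - 6 = 0 factors as (r - 6)(r + 1) = 0, so r = 6, -1.
Hence y_h = C1*exp(6*x) + C2*exp(-x).
Since exp(6*x) solves the homogeneous equation (r = 6 is a root of multiplicity 1), multiply the trial by x. Try y_p = A*x*exp(6*x). Substituting into the equation and dividing by exp(6*x) gives A = 5/7, so y_p = 5*x*exp(6*x)/7.
General solution: y = C1*exp(6*x) + C2*exp(-x) + 5*x*exp(6*x)/7.
Apply the initial conditions: y(0) = C1 + C2 = -4 and y'(0) = 5/7 - C2 + 6*C1 = 3. Solving gives C1 = -12/49, C2 = -184/49.

y = -184*exp(-x)/49 - 12*exp(6*x)/49 + 5*x*exp(6*x)/7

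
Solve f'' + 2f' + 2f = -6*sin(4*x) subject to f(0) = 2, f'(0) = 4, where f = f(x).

f = 12*cos(4*x)/65 + 21*sin(4*x)/65 + 118*cos(x)*exp(-x)/65 + 294*exp(-x)*sin(x)/65

Characteristic equation r² + 2r + 2 = 0 has discriminant (2)² - 4·(2) = -4 < 0, so r = -1 ± i.
Hence f_h = C1*cos(x)*exp(-x) + C2*exp(-x)*sin(x).
Try f_p = A*cos(4*x) + B*sin(4*x). Substituting and equating the coefficients of cos(4x) and sin(4x) gives A = 12/65, B = 21/65, so f_p = 12*cos(4*x)/65 + 21*sin(4*x)/65.
General solution: f = 12*cos(4*x)/65 + 21*sin(4*x)/65 + C1*cos(x)*exp(-x) + C2*exp(-x)*sin(x).
Apply the initial conditions: f(0) = 12/65 + C1 = 2 and f'(0) = 84/65 + C2 - C1 = 4. Solving gives C1 = 118/65, C2 = 294/65.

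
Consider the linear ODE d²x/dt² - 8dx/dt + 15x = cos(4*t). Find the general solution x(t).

Characteristic equation r² - 8r + 15 = 0 factors as (r - 5)(r - 3) = 0, so r = 5, 3.
Hence x_h = C1*exp(5*t) + C2*exp(3*t).
Try x_p = A*cos(4*t) + B*sin(4*t). Substituting and equating the coefficients of cos(4t) and sin(4t) gives A = -1/1025, B = -32/1025, so x_p = -32*sin(4*t)/1025 - cos(4*t)/1025.

x = -32*sin(4*t)/1025 - cos(4*t)/1025 + C1*exp(5*t) + C2*exp(3*t)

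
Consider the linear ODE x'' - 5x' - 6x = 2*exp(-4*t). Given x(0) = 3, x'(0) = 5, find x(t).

x = exp(-4*t)/15 + 37*exp(-t)/21 + 41*exp(6*t)/35

Characteristic equation r² - 5r - 6 = 0 factors as (r + 1)(r - 6) = 0, so r = -1, 6.
Hence x_h = C1*exp(-t) + C2*exp(6*t).
Try x_p = A*exp(-4*t). Substituting into the equation and dividing by exp(-4*t) gives A = 1/15, so x_p = exp(-4*t)/15.
General solution: x = exp(-4*t)/15 + C1*exp(-t) + C2*exp(6*t).
Apply the initial conditions: x(0) = 1/15 + C1 + C2 = 3 and x'(0) = -4/15 - C1 + 6*C2 = 5. Solving gives C1 = 37/21, C2 = 41/35.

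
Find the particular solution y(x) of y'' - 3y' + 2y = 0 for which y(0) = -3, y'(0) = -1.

Characteristic equation r² - 3r + 2 = 0 factors as (r - 1)(r - 2) = 0, so r = 1, 2.
Hence y_h = C1*exp(x) + C2*exp(2*x).
Apply the initial conditions: y(0) = C1 + C2 = -3 and y'(0) = C1 + 2*C2 = -1. Solving gives C1 = -5, C2 = 2.

y = -5*exp(x) + 2*exp(2*x)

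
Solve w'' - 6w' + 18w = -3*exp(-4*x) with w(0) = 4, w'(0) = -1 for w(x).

w = -3*exp(-4*x)/58 - 775*exp(3*x)*sin(3*x)/174 + 235*cos(3*x)*exp(3*x)/58

Characteristic equation r² - 6r + 18 = 0 has discriminant (-6)² - 4·(18) = -36 < 0, so r = 3 ± 3i.
Hence w_h = C1*cos(3*x)*exp(3*x) + C2*exp(3*x)*sin(3*x).
Try w_p = A*exp(-4*x). Substituting into the equation and dividing by exp(-4*x) gives A = -3/58, so w_p = -3*exp(-4*x)/58.
General solution: w = -3*exp(-4*x)/58 + C1*cos(3*x)*exp(3*x) + C2*exp(3*x)*sin(3*x).
Apply the initial conditions: w(0) = -3/58 + C1 = 4 and w'(0) = 6/29 + 3*C1 + 3*C2 = -1. Solving gives C1 = 235/58, C2 = -775/174.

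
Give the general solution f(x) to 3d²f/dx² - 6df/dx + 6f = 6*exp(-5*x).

f = 2*exp(-5*x)/37 + C1*cos(x)*exp(x) + C2*exp(x)*sin(x)

Divide through by 3: f'' - 2f' + 2f = 2*exp(-5*x).
Characteristic equation r² - 2r + 2 = 0 has discriminant (-2)² - 4·(2) = -4 < 0, so r = 1 ± i.
Hence f_h = C1*cos(x)*exp(x) + C2*exp(x)*sin(x).
Try f_p = A*exp(-5*x). Substituting into the equation and dividing by exp(-5*x) gives A = 2/37, so f_p = 2*exp(-5*x)/37.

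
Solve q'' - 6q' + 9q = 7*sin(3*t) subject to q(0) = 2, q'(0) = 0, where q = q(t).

Characteristic equation r² - 6r + 9 = 0 has discriminant (-6)² - 4·(9) = 0, so r = 3 is a repeated root.
Hence q_h = (C1 + C2*t)*exp(3*t).
Try q_p = A*cos(3*t) + B*sin(3*t). Substituting and equating the coefficients of cos(3t) and sin(3t) gives A = 7/18, B = 0, so q_p = 7*cos(3*t)/18.
General solution: q = 7*cos(3*t)/18 + C1*exp(3*t) + C2*t*exp(3*t).
Apply the initial conditions: q(0) = 7/18 + C1 = 2 and q'(0) = C2 + 3*C1 = 0. Solving gives C1 = 29/18, C2 = -29/6.

q = 7*cos(3*t)/18 + 29*exp(3*t)/18 - 29*t*exp(3*t)/6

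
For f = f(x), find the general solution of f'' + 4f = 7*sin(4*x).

Characteristic equation r² + 4 = 0 has discriminant (0)² - 4·(4) = -16 < 0, so r = ± 2i.
Hence f_h = C1*cos(2*x) + C2*sin(2*x).
Try f_p = A*cos(4*x) + B*sin(4*x). Substituting and equating the coefficients of cos(4x) and sin(4x) gives A = 0, B = -7/12, so f_p = -7*sin(4*x)/12.

f = -7*sin(4*x)/12 + C1*cos(2*x) + C2*sin(2*x)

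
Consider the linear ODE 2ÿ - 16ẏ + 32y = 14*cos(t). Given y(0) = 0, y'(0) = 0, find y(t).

y = -105*exp(4*t)/289 - 56*sin(t)/289 + 105*cos(t)/289 + 28*t*exp(4*t)/17

Divide through by 2: y'' - 8y' + 16y = 7*cos(t).
Characteristic equation r² - 8r + 16 = 0 has discriminant (-8)² - 4·(16) = 0, so r = 4 is a repeated root.
Hence y_h = (C1 + C2*t)*exp(4*t).
Try y_p = A*cos(t) + B*sin(t). Substituting and equating the coefficients of cos(t) and sin(t) gives A = 105/289, B = -56/289, so y_p = -56*sin(t)/289 + 105*cos(t)/289.
General solution: y = -56*sin(t)/289 + 105*cos(t)/289 + C1*exp(4*t) + C2*t*exp(4*t).
Apply the initial conditions: y(0) = 105/289 + C1 = 0 and y'(0) = -56/289 + C2 + 4*C1 = 0. Solving gives C1 = -105/289, C2 = 28/17.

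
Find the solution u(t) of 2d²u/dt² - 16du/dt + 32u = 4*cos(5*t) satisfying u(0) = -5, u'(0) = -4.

u = -8387*exp(4*t)/1681 - 80*sin(5*t)/1681 - 18*cos(5*t)/1681 + 664*t*exp(4*t)/41

Divide through by 2: u'' - 8u' + 16u = 2*cos(5*t).
Characteristic equation r² - 8r + 16 = 0 has discriminant (-8)² - 4·(16) = 0, so r = 4 is a repeated root.
Hence u_h = (C1 + C2*t)*exp(4*t).
Try u_p = A*cos(5*t) + B*sin(5*t). Substituting and equating the coefficients of cos(5t) and sin(5t) gives A = -18/1681, B = -80/1681, so u_p = -80*sin(5*t)/1681 - 18*cos(5*t)/1681.
General solution: u = -80*sin(5*t)/1681 - 18*cos(5*t)/1681 + C1*exp(4*t) + C2*t*exp(4*t).
Apply the initial conditions: u(0) = -18/1681 + C1 = -5 and u'(0) = -400/1681 + C2 + 4*C1 = -4. Solving gives C1 = -8387/1681, C2 = 664/41.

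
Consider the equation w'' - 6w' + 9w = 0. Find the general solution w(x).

Characteristic equation r² - 6r + 9 = 0 has discriminant (-6)² - 4·(9) = 0, so r = 3 is a repeated root.
Hence w_h = (C1 + C2*x)*exp(3*x).

w = C1*exp(3*x) + C2*x*exp(3*x)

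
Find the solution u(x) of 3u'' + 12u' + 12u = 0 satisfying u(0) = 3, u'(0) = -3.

u = 3*exp(-2*x) + 3*x*exp(-2*x)

Divide through by 3: u'' + 4u' + 4u = 0.
Characteristic equation r² + 4r + 4 = 0 has discriminant (4)² - 4·(4) = 0, so r = -2 is a repeated root.
Hence u_h = (C1 + C2*x)*exp(-2*x).
Apply the initial conditions: u(0) = C1 = 3 and u'(0) = C2 - 2*C1 = -3. Solving gives C1 = 3, C2 = 3.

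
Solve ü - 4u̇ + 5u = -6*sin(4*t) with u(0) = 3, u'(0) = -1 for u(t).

Characteristic equation r² - 4r + 5 = 0 has discriminant (-4)² - 4·(5) = -4 < 0, so r = 2 ± i.
Hence u_h = C1*cos(t)*exp(2*t) + C2*exp(2*t)*sin(t).
Try u_p = A*cos(4*t) + B*sin(4*t). Substituting and equating the coefficients of cos(4t) and sin(4t) gives A = -96/377, B = 66/377, so u_p = -96*cos(4*t)/377 + 66*sin(4*t)/377.
General solution: u = -96*cos(4*t)/377 + 66*sin(4*t)/377 + C1*cos(t)*exp(2*t) + C2*exp(2*t)*sin(t).
Apply the initial conditions: u(0) = -96/377 + C1 = 3 and u'(0) = 264/377 + C2 + 2*C1 = -1. Solving gives C1 = 1227/377, C2 = -3095/377.

u = -96*cos(4*t)/377 + 66*sin(4*t)/377 - 3095*exp(2*t)*sin(t)/377 + 1227*cos(t)*exp(2*t)/377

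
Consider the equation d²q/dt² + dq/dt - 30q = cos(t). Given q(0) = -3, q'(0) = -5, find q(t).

q = -593*exp(5*t)/286 - 364*exp(-6*t)/407 - 31*cos(t)/962 + sin(t)/962

Characteristic equation r² + r - 30 = 0 factors as (r + 6)(r - 5) = 0, so r = -6, 5.
Hence q_h = C1*exp(-6*t) + C2*exp(5*t).
Try q_p = A*cos(t) + B*sin(t). Substituting and equating the coefficients of cos(t) and sin(t) gives A = -31/962, B = 1/962, so q_p = -31*cos(t)/962 + sin(t)/962.
General solution: q = -31*cos(t)/962 + sin(t)/962 + C1*exp(-6*t) + C2*exp(5*t).
Apply the initial conditions: q(0) = -31/962 + C1 + C2 = -3 and q'(0) = 1/962 - 6*C1 + 5*C2 = -5. Solving gives C1 = -364/407, C2 = -593/286.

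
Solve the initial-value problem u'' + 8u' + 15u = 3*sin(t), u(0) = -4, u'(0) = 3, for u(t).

Characteristic equation r² + 8r + 15 = 0 factors as (r + 3)(r + 5) = 0, so r = -3, -5.
Hence u_h = C1*exp(-3*t) + C2*exp(-5*t).
Try u_p = A*cos(t) + B*sin(t). Substituting and equating the coefficients of cos(t) and sin(t) gives A = -6/65, B = 21/130, so u_p = -6*cos(t)/65 + 21*sin(t)/130.
General solution: u = -6*cos(t)/65 + 21*sin(t)/130 + C1*exp(-3*t) + C2*exp(-5*t).
Apply the initial conditions: u(0) = -6/65 + C1 + C2 = -4 and u'(0) = 21/130 - 5*C2 - 3*C1 = 3. Solving gives C1 = -167/20, C2 = 231/52.

u = -167*exp(-3*t)/20 - 6*cos(t)/65 + 21*sin(t)/130 + 231*exp(-5*t)/52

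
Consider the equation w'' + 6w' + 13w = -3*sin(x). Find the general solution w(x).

w = -sin(x)/5 + cos(x)/10 + C1*cos(2*x)*exp(-3*x) + C2*exp(-3*x)*sin(2*x)

Characteristic equation r² + 6r + 13 = 0 has discriminant (6)² - 4·(13) = -16 < 0, so r = -3 ± 2i.
Hence w_h = C1*cos(2*x)*exp(-3*x) + C2*exp(-3*x)*sin(2*x).
Try w_p = A*cos(x) + B*sin(x). Substituting and equating the coefficients of cos(x) and sin(x) gives A = 1/10, B = -1/5, so w_p = -sin(x)/5 + cos(x)/10.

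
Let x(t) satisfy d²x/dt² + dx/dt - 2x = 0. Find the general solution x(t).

x = C1*exp(t) + C2*exp(-2*t)

Characteristic equation r² + r - 2 = 0 factors as (r - 1)(r + 2) = 0, so r = 1, -2.
Hence x_h = C1*exp(t) + C2*exp(-2*t).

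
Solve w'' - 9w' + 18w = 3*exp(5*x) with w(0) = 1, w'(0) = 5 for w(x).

Characteristic equation r² - 9r + 18 = 0 factors as (r - 6)(r - 3) = 0, so r = 6, 3.
Hence w_h = C1*exp(6*x) + C2*exp(3*x).
Try w_p = A*exp(5*x). Substituting into the equation and dividing by exp(5*x) gives A = -3/2, so w_p = -3*exp(5*x)/2.
General solution: w = -3*exp(5*x)/2 + C1*exp(6*x) + C2*exp(3*x).
Apply the initial conditions: w(0) = -3/2 + C1 + C2 = 1 and w'(0) = -15/2 + 3*C2 + 6*C1 = 5. Solving gives C1 = 5/3, C2 = 5/6.

w = -3*exp(5*x)/2 + 5*exp(6*x)/3 + 5*exp(3*x)/6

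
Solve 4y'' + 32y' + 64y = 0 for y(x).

y = C1*exp(-4*x) + C2*x*exp(-4*x)

Divide through by 4: y'' + 8y' + 16y = 0.
Characteristic equation r² + 8r + 16 = 0 has discriminant (8)² - 4·(16) = 0, so r = -4 is a repeated root.
Hence y_h = (C1 + C2*x)*exp(-4*x).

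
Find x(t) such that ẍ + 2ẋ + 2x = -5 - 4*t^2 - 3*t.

Characteristic equation r² + 2r + 2 = 0 has discriminant (2)² - 4·(2) = -4 < 0, so r = -1 ± i.
Hence x_h = C1*cos(t)*exp(-t) + C2*exp(-t)*sin(t).
For the particular solution try x_p = A0 + A1*t + A2*t^2. Substituting and matching coefficients of each power of t gives A0 = -3, A1 = 5/2, A2 = -2, so x_p = -3 - 2*t^2 + 5*t/2.

x = -3 - 2*t**2 + 5*t/2 + C1*cos(t)*exp(-t) + C2*exp(-t)*sin(t)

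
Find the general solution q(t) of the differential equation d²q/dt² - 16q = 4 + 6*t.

Characteristic equation r² - 16 = 0 factors as (r + 4)(r - 4) = 0, so r = -4, 4.
Hence q_h = C1*exp(-4*t) + C2*exp(4*t).
For the particular solution try q_p = A0 + A1*t. Substituting and matching coefficients of each power of t gives A0 = -1/4, A1 = -3/8, so q_p = -1/4 - 3*t/8.

q = -1/4 - 3*t/8 + C1*exp(-4*t) + C2*exp(4*t)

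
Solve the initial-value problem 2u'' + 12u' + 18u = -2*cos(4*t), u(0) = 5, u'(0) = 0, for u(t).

Divide through by 2: u'' + 6u' + 9u = -cos(4*t).
Characteristic equation r² + 6r + 9 = 0 has discriminant (6)² - 4·(9) = 0, so r = -3 is a repeated root.
Hence u_h = (C1 + C2*t)*exp(-3*t).
Try u_p = A*cos(4*t) + B*sin(4*t). Substituting and equating the coefficients of cos(4t) and sin(4t) gives A = 7/625, B = -24/625, so u_p = -24*sin(4*t)/625 + 7*cos(4*t)/625.
General solution: u = -24*sin(4*t)/625 + 7*cos(4*t)/625 + C1*exp(-3*t) + C2*t*exp(-3*t).
Apply the initial conditions: u(0) = 7/625 + C1 = 5 and u'(0) = -96/625 + C2 - 3*C1 = 0. Solving gives C1 = 3118/625, C2 = 378/25.

u = -24*sin(4*t)/625 + 7*cos(4*t)/625 + 3118*exp(-3*t)/625 + 378*t*exp(-3*t)/25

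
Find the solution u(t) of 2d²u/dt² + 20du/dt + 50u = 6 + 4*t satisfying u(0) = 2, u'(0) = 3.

u = 11/125 + 2*t/25 + 239*exp(-5*t)/125 + 312*t*exp(-5*t)/25

Divide through by 2: u'' + 10u' + 25u = 3 + 2*t.
Characteristic equation r² + 10r + 25 = 0 has discriminant (10)² - 4·(25) = 0, so r = -5 is a repeated root.
Hence u_h = (C1 + C2*t)*exp(-5*t).
For the particular solution try u_p = A0 + A1*t. Substituting and matching coefficients of each power of t gives A0 = 11/125, A1 = 2/25, so u_p = 11/125 + 2*t/25.
General solution: u = 11/125 + 2*t/25 + C1*exp(-5*t) + C2*t*exp(-5*t).
Apply the initial conditions: u(0) = 11/125 + C1 = 2 and u'(0) = 2/25 + C2 - 5*C1 = 3. Solving gives C1 = 239/125, C2 = 312/25.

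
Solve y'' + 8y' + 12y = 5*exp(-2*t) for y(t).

Characteristic equation r² + 8r + 12 = 0 factors as (r + 6)(r + 2) = 0, so r = -6, -2.
Hence y_h = C1*exp(-6*t) + C2*exp(-2*t).
Since exp(-2*t) solves the homogeneous equation (r = -2 is a root of multiplicity 1), multiply the trial by t. Try y_p = A*t*exp(-2*t). Substituting into the equation and dividing by exp(-2*t) gives A = 5/4, so y_p = 5*t*exp(-2*t)/4.

y = C1*exp(-6*t) + C2*exp(-2*t) + 5*t*exp(-2*t)/4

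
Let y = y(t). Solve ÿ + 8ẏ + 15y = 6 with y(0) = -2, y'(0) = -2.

y = 2/5 - 7*exp(-3*t) + 23*exp(-5*t)/5

Characteristic equation r² + 8r + 15 = 0 factors as (r + 3)(r + 5) = 0, so r = -3, -5.
Hence y_h = C1*exp(-3*t) + C2*exp(-5*t).
For the particular solution try y_p = A0. Substituting and matching coefficients of each power of t gives A0 = 2/5, so y_p = 2/5.
General solution: y = 2/5 + C1*exp(-3*t) + C2*exp(-5*t).
Apply the initial conditions: y(0) = 2/5 + C1 + C2 = -2 and y'(0) = -5*C2 - 3*C1 = -2. Solving gives C1 = -7, C2 = 23/5.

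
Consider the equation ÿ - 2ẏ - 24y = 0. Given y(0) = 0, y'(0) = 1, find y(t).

y = -exp(-4*t)/10 + exp(6*t)/10

Characteristic equation r² - 2r - 24 = 0 factors as (r - 6)(r + 4) = 0, so r = 6, -4.
Hence y_h = C1*exp(6*t) + C2*exp(-4*t).
Apply the initial conditions: y(0) = C1 + C2 = 0 and y'(0) = -4*C2 + 6*C1 = 1. Solving gives C1 = 1/10, C2 = -1/10.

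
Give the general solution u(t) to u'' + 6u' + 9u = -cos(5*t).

Characteristic equation r² + 6r + 9 = 0 has discriminant (6)² - 4·(9) = 0, so r = -3 is a repeated root.
Hence u_h = (C1 + C2*t)*exp(-3*t).
Try u_p = A*cos(5*t) + B*sin(5*t). Substituting and equating the coefficients of cos(5t) and sin(5t) gives A = 4/289, B = -15/578, so u_p = -15*sin(5*t)/578 + 4*cos(5*t)/289.

u = -15*sin(5*t)/578 + 4*cos(5*t)/289 + C1*exp(-3*t) + C2*t*exp(-3*t)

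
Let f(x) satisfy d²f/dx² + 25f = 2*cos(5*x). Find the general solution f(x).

Characteristic equation r² + 25 = 0 has discriminant (0)² - 4·(25) = -100 < 0, so r = ± 5i.
Hence f_h = C1*cos(5*x) + C2*sin(5*x).
Since ±5i are characteristic roots, multiply the trial by x. Try f_p = x*(A*cos(5*x) + B*sin(5*x)). Substituting and equating the coefficients of cos(5x) and sin(5x) gives A = 0, B = 1/5, so f_p = x*sin(5*x)/5.

f = C1*cos(5*x) + C2*sin(5*x) + x*sin(5*x)/5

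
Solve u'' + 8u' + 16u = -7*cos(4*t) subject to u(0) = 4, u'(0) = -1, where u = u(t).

u = 4*exp(-4*t) - 7*sin(4*t)/32 + 127*t*exp(-4*t)/8

Characteristic equation r² + 8r + 16 = 0 has discriminant (8)² - 4·(16) = 0, so r = -4 is a repeated root.
Hence u_h = (C1 + C2*t)*exp(-4*t).
Try u_p = A*cos(4*t) + B*sin(4*t). Substituting and equating the coefficients of cos(4t) and sin(4t) gives A = 0, B = -7/32, so u_p = -7*sin(4*t)/32.
General solution: u = -7*sin(4*t)/32 + C1*exp(-4*t) + C2*t*exp(-4*t).
Apply the initial conditions: u(0) = C1 = 4 and u'(0) = -7/8 + C2 - 4*C1 = -1. Solving gives C1 = 4, C2 = 127/8.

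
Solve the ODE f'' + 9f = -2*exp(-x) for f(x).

Characteristic equation r² + 9 = 0 has discriminant (0)² - 4·(9) = -36 < 0, so r = ± 3i.
Hence f_h = C1*cos(3*x) + C2*sin(3*x).
Try f_p = A*exp(-x). Substituting into the equation and dividing by exp(-x) gives A = -1/5, so f_p = -exp(-x)/5.

f = -exp(-x)/5 + C1*cos(3*x) + C2*sin(3*x)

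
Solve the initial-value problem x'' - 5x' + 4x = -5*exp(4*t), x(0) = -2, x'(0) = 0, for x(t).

Characteristic equation r² - 5r + 4 = 0 factors as (r - 4)(r - 1) = 0, so r = 4, 1.
Hence x_h = C1*exp(4*t) + C2*exp(t).
Since exp(4*t) solves the homogeneous equation (r = 4 is a root of multiplicity 1), multiply the trial by t. Try x_p = A*t*exp(4*t). Substituting into the equation and dividing by exp(4*t) gives A = -5/3, so x_p = -5*t*exp(4*t)/3.
General solution: x = C1*exp(4*t) + C2*exp(t) - 5*t*exp(4*t)/3.
Apply the initial conditions: x(0) = C1 + C2 = -2 and x'(0) = -5/3 + C2 + 4*C1 = 0. Solving gives C1 = 11/9, C2 = -29/9.

x = -29*exp(t)/9 + 11*exp(4*t)/9 - 5*t*exp(4*t)/3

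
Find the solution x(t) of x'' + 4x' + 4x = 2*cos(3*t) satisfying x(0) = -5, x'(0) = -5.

x = -835*exp(-2*t)/169 - 10*cos(3*t)/169 + 24*sin(3*t)/169 - 199*t*exp(-2*t)/13

Characteristic equation r² + 4r + 4 = 0 has discriminant (4)² - 4·(4) = 0, so r = -2 is a repeated root.
Hence x_h = (C1 + C2*t)*exp(-2*t).
Try x_p = A*cos(3*t) + B*sin(3*t). Substituting and equating the coefficients of cos(3t) and sin(3t) gives A = -10/169, B = 24/169, so x_p = -10*cos(3*t)/169 + 24*sin(3*t)/169.
General solution: x = -10*cos(3*t)/169 + 24*sin(3*t)/169 + C1*exp(-2*t) + C2*t*exp(-2*t).
Apply the initial conditions: x(0) = -10/169 + C1 = -5 and x'(0) = 72/169 + C2 - 2*C1 = -5. Solving gives C1 = -835/169, C2 = -199/13.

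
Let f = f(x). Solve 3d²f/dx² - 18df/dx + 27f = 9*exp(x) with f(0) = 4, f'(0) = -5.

f = 3*exp(x)/4 + 13*exp(3*x)/4 - 31*x*exp(3*x)/2

Divide through by 3: f'' - 6f' + 9f = 3*exp(x).
Characteristic equation r² - 6r + 9 = 0 has discriminant (-6)² - 4·(9) = 0, so r = 3 is a repeated root.
Hence f_h = (C1 + C2*x)*exp(3*x).
Try f_p = A*exp(x). Substituting into the equation and dividing by exp(x) gives A = 3/4, so f_p = 3*exp(x)/4.
General solution: f = 3*exp(x)/4 + C1*exp(3*x) + C2*x*exp(3*x).
Apply the initial conditions: f(0) = 3/4 + C1 = 4 and f'(0) = 3/4 + C2 + 3*C1 = -5. Solving gives C1 = 13/4, C2 = -31/2.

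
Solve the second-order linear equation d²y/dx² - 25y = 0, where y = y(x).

y = C1*exp(-5*x) + C2*exp(5*x)

Characteristic equation r² - 25 = 0 factors as (r + 5)(r - 5) = 0, so r = -5, 5.
Hence y_h = C1*exp(-5*x) + C2*exp(5*x).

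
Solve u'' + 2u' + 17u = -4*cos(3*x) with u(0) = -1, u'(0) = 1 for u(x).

u = -8*cos(3*x)/25 - 6*sin(3*x)/25 - 17*cos(4*x)*exp(-x)/25 + 13*exp(-x)*sin(4*x)/50

Characteristic equation r² + 2r + 17 = 0 has discriminant (2)² - 4·(17) = -64 < 0, so r = -1 ± 4i.
Hence u_h = C1*cos(4*x)*exp(-x) + C2*exp(-x)*sin(4*x).
Try u_p = A*cos(3*x) + B*sin(3*x). Substituting and equating the coefficients of cos(3x) and sin(3x) gives A = -8/25, B = -6/25, so u_p = -8*cos(3*x)/25 - 6*sin(3*x)/25.
General solution: u = -8*cos(3*x)/25 - 6*sin(3*x)/25 + C1*cos(4*x)*exp(-x) + C2*exp(-x)*sin(4*x).
Apply the initial conditions: u(0) = -8/25 + C1 = -1 and u'(0) = -18/25 - C1 + 4*C2 = 1. Solving gives C1 = -17/25, C2 = 13/50.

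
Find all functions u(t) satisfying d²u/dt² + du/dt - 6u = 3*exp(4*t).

Characteristic equation r² + r - 6 = 0 factors as (r - 2)(r + 3) = 0, so r = 2, -3.
Hence u_h = C1*exp(2*t) + C2*exp(-3*t).
Try u_p = A*exp(4*t). Substituting into the equation and dividing by exp(4*t) gives A = 3/14, so u_p = 3*exp(4*t)/14.

u = 3*exp(4*t)/14 + C1*exp(2*t) + C2*exp(-3*t)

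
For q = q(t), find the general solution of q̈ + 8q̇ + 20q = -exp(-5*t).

q = -exp(-5*t)/5 + C1*cos(2*t)*exp(-4*t) + C2*exp(-4*t)*sin(2*t)

Characteristic equation r² + 8r + 20 = 0 has discriminant (8)² - 4·(20) = -16 < 0, so r = -4 ± 2i.
Hence q_h = C1*cos(2*t)*exp(-4*t) + C2*exp(-4*t)*sin(2*t).
Try q_p = A*exp(-5*t). Substituting into the equation and dividing by exp(-5*t) gives A = -1/5, so q_p = -exp(-5*t)/5.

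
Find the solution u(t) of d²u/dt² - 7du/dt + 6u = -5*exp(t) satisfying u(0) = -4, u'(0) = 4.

u = -27*exp(t)/5 + 7*exp(6*t)/5 + t*exp(t)

Characteristic equation r² - 7r + 6 = 0 factors as (r - 1)(r - 6) = 0, so r = 1, 6.
Hence u_h = C1*exp(t) + C2*exp(6*t).
Since exp(t) solves the homogeneous equation (r = 1 is a root of multiplicity 1), multiply the trial by t. Try u_p = A*t*exp(t). Substituting into the equation and dividing by exp(t) gives A = 1, so u_p = t*exp(t).
General solution: u = C1*exp(t) + C2*exp(6*t) + t*exp(t).
Apply the initial conditions: u(0) = C1 + C2 = -4 and u'(0) = 1 + C1 + 6*C2 = 4. Solving gives C1 = -27/5, C2 = 7/5.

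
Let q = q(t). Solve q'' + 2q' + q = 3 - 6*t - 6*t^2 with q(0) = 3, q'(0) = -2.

Characteristic equation r² + 2r + 1 = 0 has discriminant (2)² - 4·(1) = 0, so r = -1 is a repeated root.
Hence q_h = (C1 + C2*t)*exp(-t).
For the particular solution try q_p = A0 + A1*t + A2*t^2. Substituting and matching coefficients of each power of t gives A0 = -21, A1 = 18, A2 = -6, so q_p = -21 - 6*t^2 + 18*t.
General solution: q = -21 - 6*t^2 + 18*t + C1*exp(-t) + C2*t*exp(-t).
Apply the initial conditions: q(0) = -21 + C1 = 3 and q'(0) = 18 + C2 - C1 = -2. Solving gives C1 = 24, C2 = 4.

q = -21 - 6*t**2 + 18*t + 24*exp(-t) + 4*t*exp(-t)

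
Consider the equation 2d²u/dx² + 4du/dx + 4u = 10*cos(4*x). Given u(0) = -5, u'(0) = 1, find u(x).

Divide through by 2: u'' + 2u' + 2u = 5*cos(4*x).
Characteristic equation r² + 2r + 2 = 0 has discriminant (2)² - 4·(2) = -4 < 0, so r = -1 ± i.
Hence u_h = C1*cos(x)*exp(-x) + C2*exp(-x)*sin(x).
Try u_p = A*cos(4*x) + B*sin(4*x). Substituting and equating the coefficients of cos(4x) and sin(4x) gives A = -7/26, B = 2/13, so u_p = -7*cos(4*x)/26 + 2*sin(4*x)/13.
General solution: u = -7*cos(4*x)/26 + 2*sin(4*x)/13 + C1*cos(x)*exp(-x) + C2*exp(-x)*sin(x).
Apply the initial conditions: u(0) = -7/26 + C1 = -5 and u'(0) = 8/13 + C2 - C1 = 1. Solving gives C1 = -123/26, C2 = -113/26.

u = -7*cos(4*x)/26 + 2*sin(4*x)/13 - 123*cos(x)*exp(-x)/26 - 113*exp(-x)*sin(x)/26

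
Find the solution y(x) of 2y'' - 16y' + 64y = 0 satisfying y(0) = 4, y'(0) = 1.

Divide through by 2: y'' - 8y' + 32y = 0.
Characteristic equation r² - 8r + 32 = 0 has discriminant (-8)² - 4·(32) = -64 < 0, so r = 4 ± 4i.
Hence y_h = C1*cos(4*x)*exp(4*x) + C2*exp(4*x)*sin(4*x).
Apply the initial conditions: y(0) = C1 = 4 and y'(0) = 4*C1 + 4*C2 = 1. Solving gives C1 = 4, C2 = -15/4.

y = 4*cos(4*x)*exp(4*x) - 15*exp(4*x)*sin(4*x)/4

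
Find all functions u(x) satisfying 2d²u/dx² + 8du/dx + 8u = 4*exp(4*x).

Divide through by 2: u'' + 4u' + 4u = 2*exp(4*x).
Characteristic equation r² + 4r + 4 = 0 has discriminant (4)² - 4·(4) = 0, so r = -2 is a repeated root.
Hence u_h = (C1 + C2*x)*exp(-2*x).
Try u_p = A*exp(4*x). Substituting into the equation and dividing by exp(4*x) gives A = 1/18, so u_p = exp(4*x)/18.

u = exp(4*x)/18 + C1*exp(-2*x) + C2*x*exp(-2*x)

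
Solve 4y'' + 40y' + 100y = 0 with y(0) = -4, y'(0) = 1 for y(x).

y = -4*exp(-5*x) - 19*x*exp(-5*x)

Divide through by 4: y'' + 10y' + 25y = 0.
Characteristic equation r² + 10r + 25 = 0 has discriminant (10)² - 4·(25) = 0, so r = -5 is a repeated root.
Hence y_h = (C1 + C2*x)*exp(-5*x).
Apply the initial conditions: y(0) = C1 = -4 and y'(0) = C2 - 5*C1 = 1. Solving gives C1 = -4, C2 = -19.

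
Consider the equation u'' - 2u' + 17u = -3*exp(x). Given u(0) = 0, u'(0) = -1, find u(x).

Characteristic equation r² - 2r + 17 = 0 has discriminant (-2)² - 4·(17) = -64 < 0, so r = 1 ± 4i.
Hence u_h = C1*cos(4*x)*exp(x) + C2*exp(x)*sin(4*x).
Try u_p = A*exp(x). Substituting into the equation and dividing by exp(x) gives A = -3/16, so u_p = -3*exp(x)/16.
General solution: u = -3*exp(x)/16 + C1*cos(4*x)*exp(x) + C2*exp(x)*sin(4*x).
Apply the initial conditions: u(0) = -3/16 + C1 = 0 and u'(0) = -3/16 + C1 + 4*C2 = -1. Solving gives C1 = 3/16, C2 = -1/4.

u = -3*exp(x)/16 - exp(x)*sin(4*x)/4 + 3*cos(4*x)*exp(x)/16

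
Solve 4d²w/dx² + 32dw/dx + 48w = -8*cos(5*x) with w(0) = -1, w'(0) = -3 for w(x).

Divide through by 4: w'' + 8w' + 12w = -2*cos(5*x).
Characteristic equation r² + 8r + 12 = 0 factors as (r + 2)(r + 6) = 0, so r = -2, -6.
Hence w_h = C1*exp(-2*x) + C2*exp(-6*x).
Try w_p = A*cos(5*x) + B*sin(5*x). Substituting and equating the coefficients of cos(5x) and sin(5x) gives A = 26/1769, B = -80/1769, so w_p = -80*sin(5*x)/1769 + 26*cos(5*x)/1769.
General solution: w = -80*sin(5*x)/1769 + 26*cos(5*x)/1769 + C1*exp(-2*x) + C2*exp(-6*x).
Apply the initial conditions: w(0) = 26/1769 + C1 + C2 = -1 and w'(0) = -400/1769 - 6*C2 - 2*C1 = -3. Solving gives C1 = -257/116, C2 = 293/244.

w = -257*exp(-2*x)/116 - 80*sin(5*x)/1769 + 26*cos(5*x)/1769 + 293*exp(-6*x)/244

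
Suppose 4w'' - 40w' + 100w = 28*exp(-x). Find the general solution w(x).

Divide through by 4: w'' - 10w' + 25w = 7*exp(-x).
Characteristic equation r² - 10r + 25 = 0 has discriminant (-10)² - 4·(25) = 0, so r = 5 is a repeated root.
Hence w_h = (C1 + C2*x)*exp(5*x).
Try w_p = A*exp(-x). Substituting into the equation and dividing by exp(-x) gives A = 7/36, so w_p = 7*exp(-x)/36.

w = 7*exp(-x)/36 + C1*exp(5*x) + C2*x*exp(5*x)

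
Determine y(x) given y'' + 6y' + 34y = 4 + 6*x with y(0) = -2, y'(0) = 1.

Characteristic equation r² + 6r + 34 = 0 has discriminant (6)² - 4·(34) = -100 < 0, so r = -3 ± 5i.
Hence y_h = C1*cos(5*x)*exp(-3*x) + C2*exp(-3*x)*sin(5*x).
For the particular solution try y_p = A0 + A1*x. Substituting and matching coefficients of each power of x gives A0 = 25/289, A1 = 3/17, so y_p = 25/289 + 3*x/17.
General solution: y = 25/289 + 3*x/17 + C1*cos(5*x)*exp(-3*x) + C2*exp(-3*x)*sin(5*x).
Apply the initial conditions: y(0) = 25/289 + C1 = -2 and y'(0) = 3/17 - 3*C1 + 5*C2 = 1. Solving gives C1 = -603/289, C2 = -1571/1445.

y = 25/289 + 3*x/17 - 1571*exp(-3*x)*sin(5*x)/1445 - 603*cos(5*x)*exp(-3*x)/289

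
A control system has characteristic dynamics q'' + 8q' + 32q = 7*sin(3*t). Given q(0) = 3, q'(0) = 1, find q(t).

Characteristic equation r² + 8r + 32 = 0 has discriminant (8)² - 4·(32) = -64 < 0, so r = -4 ± 4i.
Hence q_h = C1*cos(4*t)*exp(-4*t) + C2*exp(-4*t)*sin(4*t).
Try q_p = A*cos(3*t) + B*sin(3*t). Substituting and equating the coefficients of cos(3t) and sin(3t) gives A = -168/1105, B = 161/1105, so q_p = -168*cos(3*t)/1105 + 161*sin(3*t)/1105.
General solution: q = -168*cos(3*t)/1105 + 161*sin(3*t)/1105 + C1*cos(4*t)*exp(-4*t) + C2*exp(-4*t)*sin(4*t).
Apply the initial conditions: q(0) = -168/1105 + C1 = 3 and q'(0) = 483/1105 - 4*C1 + 4*C2 = 1. Solving gives C1 = 3483/1105, C2 = 7277/2210.

q = -168*cos(3*t)/1105 + 161*sin(3*t)/1105 + 3483*cos(4*t)*exp(-4*t)/1105 + 7277*exp(-4*t)*sin(4*t)/2210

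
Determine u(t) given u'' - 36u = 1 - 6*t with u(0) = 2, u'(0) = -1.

Characteristic equation r² - 36 = 0 factors as (r + 6)(r - 6) = 0, so r = -6, 6.
Hence u_h = C1*exp(-6*t) + C2*exp(6*t).
For the particular solution try u_p = A0 + A1*t. Substituting and matching coefficients of each power of t gives A0 = -1/36, A1 = 1/6, so u_p = -1/36 + t/6.
General solution: u = -1/36 + t/6 + C1*exp(-6*t) + C2*exp(6*t).
Apply the initial conditions: u(0) = -1/36 + C1 + C2 = 2 and u'(0) = 1/6 - 6*C1 + 6*C2 = -1. Solving gives C1 = 10/9, C2 = 11/12.

u = -1/36 + t/6 + 10*exp(-6*t)/9 + 11*exp(6*t)/12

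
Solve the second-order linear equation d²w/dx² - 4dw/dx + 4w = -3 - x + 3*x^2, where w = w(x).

Characteristic equation r² - 4r + 4 = 0 has discriminant (-4)² - 4·(4) = 0, so r = 2 is a repeated root.
Hence w_h = (C1 + C2*x)*exp(2*x).
For the particular solution try w_p = A0 + A1*x + A2*x^2. Substituting and matching coefficients of each power of x gives A0 = 1/8, A1 = 5/4, A2 = 3/4, so w_p = 1/8 + 3*x^2/4 + 5*x/4.

w = 1/8 + 3*x**2/4 + 5*x/4 + C1*exp(2*x) + C2*x*exp(2*x)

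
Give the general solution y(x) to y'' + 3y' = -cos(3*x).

y = C2 - sin(3*x)/18 + cos(3*x)/18 + C1*exp(-3*x)

Characteristic equation r² + 3r = 0 factors as (r + 3)r = 0, so r = -3, 0.
Hence y_h = C1*exp(-3*x) + C2.
Try y_p = A*cos(3*x) + B*sin(3*x). Substituting and equating the coefficients of cos(3x) and sin(3x) gives A = 1/18, B = -1/18, so y_p = -sin(3*x)/18 + cos(3*x)/18.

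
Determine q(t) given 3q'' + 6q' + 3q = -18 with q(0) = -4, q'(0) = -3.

Divide through by 3: q'' + 2q' + q = -6.
Characteristic equation r² + 2r + 1 = 0 has discriminant (2)² - 4·(1) = 0, so r = -1 is a repeated root.
Hence q_h = (C1 + C2*t)*exp(-t).
For the particular solution try q_p = A0. Substituting and matching coefficients of each power of t gives A0 = -6, so q_p = -6.
General solution: q = -6 + C1*exp(-t) + C2*t*exp(-t).
Apply the initial conditions: q(0) = -6 + C1 = -4 and q'(0) = C2 - C1 = -3. Solving gives C1 = 2, C2 = -1.

q = -6 + 2*exp(-t) - t*exp(-t)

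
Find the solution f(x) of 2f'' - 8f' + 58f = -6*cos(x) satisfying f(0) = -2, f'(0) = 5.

f = -21*cos(x)/200 + 3*sin(x)/200 - 379*cos(5*x)*exp(2*x)/200 + 351*exp(2*x)*sin(5*x)/200

Divide through by 2: f'' - 4f' + 29f = -3*cos(x).
Characteristic equation r² - 4r + 29 = 0 has discriminant (-4)² - 4·(29) = -100 < 0, so r = 2 ± 5i.
Hence f_h = C1*cos(5*x)*exp(2*x) + C2*exp(2*x)*sin(5*x).
Try f_p = A*cos(x) + B*sin(x). Substituting and equating the coefficients of cos(x) and sin(x) gives A = -21/200, B = 3/200, so f_p = -21*cos(x)/200 + 3*sin(x)/200.
General solution: f = -21*cos(x)/200 + 3*sin(x)/200 + C1*cos(5*x)*exp(2*x) + C2*exp(2*x)*sin(5*x).
Apply the initial conditions: f(0) = -21/200 + C1 = -2 and f'(0) = 3/200 + 2*C1 + 5*C2 = 5. Solving gives C1 = -379/200, C2 = 351/200.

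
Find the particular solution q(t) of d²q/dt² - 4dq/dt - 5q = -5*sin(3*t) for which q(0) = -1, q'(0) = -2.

q = -39*exp(5*t)/68 - 3*cos(3*t)/17 - exp(-t)/4 + 7*sin(3*t)/34

Characteristic equation r² - 4r - 5 = 0 factors as (r - 5)(r + 1) = 0, so r = 5, -1.
Hence q_h = C1*exp(5*t) + C2*exp(-t).
Try q_p = A*cos(3*t) + B*sin(3*t). Substituting and equating the coefficients of cos(3t) and sin(3t) gives A = -3/17, B = 7/34, so q_p = -3*cos(3*t)/17 + 7*sin(3*t)/34.
General solution: q = -3*cos(3*t)/17 + 7*sin(3*t)/34 + C1*exp(5*t) + C2*exp(-t).
Apply the initial conditions: q(0) = -3/17 + C1 + C2 = -1 and q'(0) = 21/34 - C2 + 5*C1 = -2. Solving gives C1 = -39/68, C2 = -1/4.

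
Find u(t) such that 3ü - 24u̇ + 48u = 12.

u = 1/4 + C1*exp(4*t) + C2*t*exp(4*t)

Divide through by 3: u'' - 8u' + 16u = 4.
Characteristic equation r² - 8r + 16 = 0 has discriminant (-8)² - 4·(16) = 0, so r = 4 is a repeated root.
Hence u_h = (C1 + C2*t)*exp(4*t).
For the particular solution try u_p = A0. Substituting and matching coefficients of each power of t gives A0 = 1/4, so u_p = 1/4.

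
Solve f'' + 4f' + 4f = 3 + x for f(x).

f = 1/2 + x/4 + C1*exp(-2*x) + C2*x*exp(-2*x)

Characteristic equation r² + 4r + 4 = 0 has discriminant (4)² - 4·(4) = 0, so r = -2 is a repeated root.
Hence f_h = (C1 + C2*x)*exp(-2*x).
For the particular solution try f_p = A0 + A1*x. Substituting and matching coefficients of each power of x gives A0 = 1/2, A1 = 1/4, so f_p = 1/2 + x/4.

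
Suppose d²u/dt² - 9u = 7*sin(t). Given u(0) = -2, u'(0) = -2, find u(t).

u = -73*exp(3*t)/60 - 47*exp(-3*t)/60 - 7*sin(t)/10

Characteristic equation r² - 9 = 0 factors as (r + 3)(r - 3) = 0, so r = -3, 3.
Hence u_h = C1*exp(-3*t) + C2*exp(3*t).
Try u_p = A*cos(t) + B*sin(t). Substituting and equating the coefficients of cos(t) and sin(t) gives A = 0, B = -7/10, so u_p = -7*sin(t)/10.
General solution: u = -7*sin(t)/10 + C1*exp(-3*t) + C2*exp(3*t).
Apply the initial conditions: u(0) = C1 + C2 = -2 and u'(0) = -7/10 - 3*C1 + 3*C2 = -2. Solving gives C1 = -47/60, C2 = -73/60.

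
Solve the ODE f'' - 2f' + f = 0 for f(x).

f = C1*exp(x) + C2*x*exp(x)

Characteristic equation r² - 2r + 1 = 0 has discriminant (-2)² - 4·(1) = 0, so r = 1 is a repeated root.
Hence f_h = (C1 + C2*x)*exp(x).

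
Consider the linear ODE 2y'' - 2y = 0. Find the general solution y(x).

y = C1*exp(-x) + C2*exp(x)

Divide through by 2: y'' - y = 0.
Characteristic equation r² - 1 = 0 factors as (r + 1)(r - 1) = 0, so r = -1, 1.
Hence y_h = C1*exp(-x) + C2*exp(x).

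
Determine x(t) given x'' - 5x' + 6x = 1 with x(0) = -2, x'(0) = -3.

x = 1/6 - 7*exp(2*t)/2 + 4*exp(3*t)/3

Characteristic equation r² - 5r + 6 = 0 factors as (r - 3)(r - 2) = 0, so r = 3, 2.
Hence x_h = C1*exp(3*t) + C2*exp(2*t).
For the particular solution try x_p = A0. Substituting and matching coefficients of each power of t gives A0 = 1/6, so x_p = 1/6.
General solution: x = 1/6 + C1*exp(3*t) + C2*exp(2*t).
Apply the initial conditions: x(0) = 1/6 + C1 + C2 = -2 and x'(0) = 2*C2 + 3*C1 = -3. Solving gives C1 = 4/3, C2 = -7/2.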